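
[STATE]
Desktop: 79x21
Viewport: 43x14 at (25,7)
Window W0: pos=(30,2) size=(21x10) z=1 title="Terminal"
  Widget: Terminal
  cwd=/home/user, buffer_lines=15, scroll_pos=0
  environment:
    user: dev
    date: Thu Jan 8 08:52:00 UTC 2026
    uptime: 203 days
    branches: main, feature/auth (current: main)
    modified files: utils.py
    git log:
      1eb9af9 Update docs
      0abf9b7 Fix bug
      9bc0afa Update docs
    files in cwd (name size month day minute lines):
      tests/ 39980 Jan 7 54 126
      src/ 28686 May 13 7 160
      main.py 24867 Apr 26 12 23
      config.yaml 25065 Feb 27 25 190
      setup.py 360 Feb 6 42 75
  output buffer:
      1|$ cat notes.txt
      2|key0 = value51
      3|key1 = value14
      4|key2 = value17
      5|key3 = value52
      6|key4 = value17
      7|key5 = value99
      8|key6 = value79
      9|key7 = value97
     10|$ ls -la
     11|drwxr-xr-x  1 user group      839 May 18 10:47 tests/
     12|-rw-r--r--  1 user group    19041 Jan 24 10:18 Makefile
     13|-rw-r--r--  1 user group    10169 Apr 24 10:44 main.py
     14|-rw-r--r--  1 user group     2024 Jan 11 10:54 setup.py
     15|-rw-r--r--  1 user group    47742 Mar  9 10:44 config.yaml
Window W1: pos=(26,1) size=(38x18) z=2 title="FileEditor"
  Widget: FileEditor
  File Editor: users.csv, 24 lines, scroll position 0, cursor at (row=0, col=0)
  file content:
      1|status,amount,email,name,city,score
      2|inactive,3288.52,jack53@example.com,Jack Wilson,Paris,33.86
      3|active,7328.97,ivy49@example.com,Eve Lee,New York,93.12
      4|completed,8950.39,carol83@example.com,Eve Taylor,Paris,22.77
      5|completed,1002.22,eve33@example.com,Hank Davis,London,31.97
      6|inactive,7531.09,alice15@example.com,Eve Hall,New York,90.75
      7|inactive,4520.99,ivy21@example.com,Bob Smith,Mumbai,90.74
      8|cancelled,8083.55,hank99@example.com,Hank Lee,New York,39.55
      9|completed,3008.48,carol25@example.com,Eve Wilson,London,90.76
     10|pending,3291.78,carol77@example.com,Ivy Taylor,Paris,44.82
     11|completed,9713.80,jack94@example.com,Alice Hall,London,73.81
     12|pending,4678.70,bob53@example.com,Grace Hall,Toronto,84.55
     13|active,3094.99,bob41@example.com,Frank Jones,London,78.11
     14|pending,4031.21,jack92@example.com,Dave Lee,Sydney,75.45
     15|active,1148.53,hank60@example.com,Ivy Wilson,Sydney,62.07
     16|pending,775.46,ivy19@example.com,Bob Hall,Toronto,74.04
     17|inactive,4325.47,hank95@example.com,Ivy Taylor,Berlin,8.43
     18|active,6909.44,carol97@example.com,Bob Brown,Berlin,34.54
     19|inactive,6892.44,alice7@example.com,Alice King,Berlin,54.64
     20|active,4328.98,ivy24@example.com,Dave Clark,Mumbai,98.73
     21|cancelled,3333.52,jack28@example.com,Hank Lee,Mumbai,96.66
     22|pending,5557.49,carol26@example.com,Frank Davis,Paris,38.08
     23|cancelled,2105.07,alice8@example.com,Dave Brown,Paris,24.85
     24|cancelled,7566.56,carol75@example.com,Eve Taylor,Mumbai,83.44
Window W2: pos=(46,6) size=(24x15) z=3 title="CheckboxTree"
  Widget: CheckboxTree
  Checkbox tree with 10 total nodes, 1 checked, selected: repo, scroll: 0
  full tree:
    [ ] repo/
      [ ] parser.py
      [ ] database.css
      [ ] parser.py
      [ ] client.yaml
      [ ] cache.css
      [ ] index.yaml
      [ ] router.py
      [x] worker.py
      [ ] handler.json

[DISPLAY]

 ┃completed,8950.39,c┃ CheckboxTree        
 ┃completed,1002.22,e┠─────────────────────
 ┃inactive,7531.09,al┃>[-] repo/           
 ┃inactive,4520.99,iv┃   [ ] parser.py     
 ┃cancelled,8083.55,h┃   [ ] database.css  
 ┃completed,3008.48,c┃   [ ] parser.py     
 ┃pending,3291.78,car┃   [ ] client.yaml   
 ┃completed,9713.80,j┃   [ ] cache.css     
 ┃pending,4678.70,bob┃   [ ] index.yaml    
 ┃active,3094.99,bob4┃   [ ] router.py     
 ┃pending,4031.21,jac┃   [x] worker.py     
 ┗━━━━━━━━━━━━━━━━━━━┃   [ ] handler.json  
                     ┃                     
                     ┗━━━━━━━━━━━━━━━━━━━━━


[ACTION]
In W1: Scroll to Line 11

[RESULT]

 ┃pending,4031.21,jac┃ CheckboxTree        
 ┃active,1148.53,hank┠─────────────────────
 ┃pending,775.46,ivy1┃>[-] repo/           
 ┃inactive,4325.47,ha┃   [ ] parser.py     
 ┃active,6909.44,caro┃   [ ] database.css  
 ┃inactive,6892.44,al┃   [ ] parser.py     
 ┃active,4328.98,ivy2┃   [ ] client.yaml   
 ┃cancelled,3333.52,j┃   [ ] cache.css     
 ┃pending,5557.49,car┃   [ ] index.yaml    
 ┃cancelled,2105.07,a┃   [ ] router.py     
 ┃cancelled,7566.56,c┃   [x] worker.py     
 ┗━━━━━━━━━━━━━━━━━━━┃   [ ] handler.json  
                     ┃                     
                     ┗━━━━━━━━━━━━━━━━━━━━━


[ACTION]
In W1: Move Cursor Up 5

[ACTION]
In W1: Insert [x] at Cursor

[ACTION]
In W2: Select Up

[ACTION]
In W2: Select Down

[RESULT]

 ┃pending,4031.21,jac┃ CheckboxTree        
 ┃active,1148.53,hank┠─────────────────────
 ┃pending,775.46,ivy1┃ [-] repo/           
 ┃inactive,4325.47,ha┃>  [ ] parser.py     
 ┃active,6909.44,caro┃   [ ] database.css  
 ┃inactive,6892.44,al┃   [ ] parser.py     
 ┃active,4328.98,ivy2┃   [ ] client.yaml   
 ┃cancelled,3333.52,j┃   [ ] cache.css     
 ┃pending,5557.49,car┃   [ ] index.yaml    
 ┃cancelled,2105.07,a┃   [ ] router.py     
 ┃cancelled,7566.56,c┃   [x] worker.py     
 ┗━━━━━━━━━━━━━━━━━━━┃   [ ] handler.json  
                     ┃                     
                     ┗━━━━━━━━━━━━━━━━━━━━━


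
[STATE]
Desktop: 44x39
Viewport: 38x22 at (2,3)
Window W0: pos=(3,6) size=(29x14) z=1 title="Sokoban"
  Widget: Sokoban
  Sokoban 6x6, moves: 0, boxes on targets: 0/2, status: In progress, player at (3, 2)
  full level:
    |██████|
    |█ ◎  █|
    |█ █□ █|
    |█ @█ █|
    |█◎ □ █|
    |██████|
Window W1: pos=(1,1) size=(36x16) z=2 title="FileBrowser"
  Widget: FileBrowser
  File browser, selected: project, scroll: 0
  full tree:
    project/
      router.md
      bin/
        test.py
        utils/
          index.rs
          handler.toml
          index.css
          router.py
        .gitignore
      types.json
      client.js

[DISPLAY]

──────────────────────────────────┨   
> [-] project/                    ┃   
    router.md                     ┃   
    [+] bin/                      ┃   
    types.json                    ┃   
    client.js                     ┃   
                                  ┃   
                                  ┃   
                                  ┃   
                                  ┃   
                                  ┃   
                                  ┃   
                                  ┃   
━━━━━━━━━━━━━━━━━━━━━━━━━━━━━━━━━━┛   
 ┃                           ┃        
 ┃                           ┃        
 ┗━━━━━━━━━━━━━━━━━━━━━━━━━━━┛        
                                      
                                      
                                      
                                      
                                      


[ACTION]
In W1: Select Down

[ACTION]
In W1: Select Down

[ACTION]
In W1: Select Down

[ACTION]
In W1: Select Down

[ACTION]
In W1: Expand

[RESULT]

──────────────────────────────────┨   
  [-] project/                    ┃   
    router.md                     ┃   
    [+] bin/                      ┃   
    types.json                    ┃   
  > client.js                     ┃   
                                  ┃   
                                  ┃   
                                  ┃   
                                  ┃   
                                  ┃   
                                  ┃   
                                  ┃   
━━━━━━━━━━━━━━━━━━━━━━━━━━━━━━━━━━┛   
 ┃                           ┃        
 ┃                           ┃        
 ┗━━━━━━━━━━━━━━━━━━━━━━━━━━━┛        
                                      
                                      
                                      
                                      
                                      


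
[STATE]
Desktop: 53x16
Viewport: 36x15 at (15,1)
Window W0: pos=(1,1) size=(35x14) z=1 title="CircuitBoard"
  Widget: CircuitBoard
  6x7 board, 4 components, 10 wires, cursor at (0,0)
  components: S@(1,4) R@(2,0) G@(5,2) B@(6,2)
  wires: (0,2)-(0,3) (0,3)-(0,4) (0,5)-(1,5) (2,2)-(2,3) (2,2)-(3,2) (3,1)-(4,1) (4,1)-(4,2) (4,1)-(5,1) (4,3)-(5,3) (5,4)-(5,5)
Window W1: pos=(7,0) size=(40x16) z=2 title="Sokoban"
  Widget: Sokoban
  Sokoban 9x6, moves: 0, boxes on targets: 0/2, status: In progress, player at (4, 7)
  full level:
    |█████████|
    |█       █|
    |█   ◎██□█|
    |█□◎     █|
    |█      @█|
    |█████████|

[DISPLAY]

n                              ┃    
───────────────────────────────┨    
██                             ┃    
 █                             ┃    
□█                             ┃    
 █                             ┃    
@█                             ┃    
██                             ┃    
0  0/2                         ┃    
                               ┃    
                               ┃    
                               ┃    
                               ┃    
                               ┃    
━━━━━━━━━━━━━━━━━━━━━━━━━━━━━━━┛    


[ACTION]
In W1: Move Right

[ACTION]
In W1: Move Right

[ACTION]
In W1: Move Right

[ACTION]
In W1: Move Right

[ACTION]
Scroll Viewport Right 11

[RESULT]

                             ┃      
─────────────────────────────┨      
                             ┃      
                             ┃      
                             ┃      
                             ┃      
                             ┃      
                             ┃      
 0/2                         ┃      
                             ┃      
                             ┃      
                             ┃      
                             ┃      
                             ┃      
━━━━━━━━━━━━━━━━━━━━━━━━━━━━━┛      


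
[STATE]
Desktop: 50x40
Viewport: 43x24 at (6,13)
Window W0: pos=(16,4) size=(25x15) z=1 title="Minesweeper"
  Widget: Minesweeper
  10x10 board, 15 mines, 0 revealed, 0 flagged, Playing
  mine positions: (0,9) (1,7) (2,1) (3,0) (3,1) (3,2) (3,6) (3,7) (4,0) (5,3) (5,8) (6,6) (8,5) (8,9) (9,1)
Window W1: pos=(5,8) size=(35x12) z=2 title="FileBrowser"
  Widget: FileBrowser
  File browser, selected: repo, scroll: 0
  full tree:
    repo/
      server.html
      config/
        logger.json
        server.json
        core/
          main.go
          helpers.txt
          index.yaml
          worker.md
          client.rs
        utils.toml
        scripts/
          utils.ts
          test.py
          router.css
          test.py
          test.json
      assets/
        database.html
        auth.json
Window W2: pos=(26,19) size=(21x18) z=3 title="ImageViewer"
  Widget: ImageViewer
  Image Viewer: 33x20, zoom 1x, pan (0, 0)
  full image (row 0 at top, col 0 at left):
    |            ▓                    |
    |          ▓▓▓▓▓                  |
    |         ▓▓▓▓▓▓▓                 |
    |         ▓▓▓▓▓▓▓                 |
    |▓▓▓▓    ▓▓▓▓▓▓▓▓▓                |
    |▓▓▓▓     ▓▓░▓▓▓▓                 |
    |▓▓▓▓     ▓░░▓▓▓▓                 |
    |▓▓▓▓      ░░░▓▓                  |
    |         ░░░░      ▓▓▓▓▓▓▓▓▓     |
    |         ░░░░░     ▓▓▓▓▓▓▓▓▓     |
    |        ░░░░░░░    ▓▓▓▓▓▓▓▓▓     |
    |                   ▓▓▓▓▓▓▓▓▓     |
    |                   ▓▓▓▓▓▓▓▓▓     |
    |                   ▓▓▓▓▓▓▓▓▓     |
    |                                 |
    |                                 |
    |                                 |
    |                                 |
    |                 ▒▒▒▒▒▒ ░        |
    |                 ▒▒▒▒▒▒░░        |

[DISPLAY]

    [+] config/                  ┃┃        
    [+] assets/                  ┃┃        
                                 ┃┃        
                                 ┃┃        
                                 ┃┃        
                                 ┃┛        
━━━━━━━━━━━━━━━━━━━━┏━━━━━━━━━━━━━━━━━━━┓  
                    ┃ ImageViewer       ┃  
                    ┠───────────────────┨  
                    ┃            ▓      ┃  
                    ┃          ▓▓▓▓▓    ┃  
                    ┃         ▓▓▓▓▓▓▓   ┃  
                    ┃         ▓▓▓▓▓▓▓   ┃  
                    ┃▓▓▓▓    ▓▓▓▓▓▓▓▓▓  ┃  
                    ┃▓▓▓▓     ▓▓░▓▓▓▓   ┃  
                    ┃▓▓▓▓     ▓░░▓▓▓▓   ┃  
                    ┃▓▓▓▓      ░░░▓▓    ┃  
                    ┃         ░░░░      ┃  
                    ┃         ░░░░░     ┃  
                    ┃        ░░░░░░░    ┃  
                    ┃                   ┃  
                    ┃                   ┃  
                    ┃                   ┃  
                    ┗━━━━━━━━━━━━━━━━━━━┛  


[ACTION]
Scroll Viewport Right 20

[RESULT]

   [+] config/                  ┃┃         
   [+] assets/                  ┃┃         
                                ┃┃         
                                ┃┃         
                                ┃┃         
                                ┃┛         
━━━━━━━━━━━━━━━━━━━┏━━━━━━━━━━━━━━━━━━━┓   
                   ┃ ImageViewer       ┃   
                   ┠───────────────────┨   
                   ┃            ▓      ┃   
                   ┃          ▓▓▓▓▓    ┃   
                   ┃         ▓▓▓▓▓▓▓   ┃   
                   ┃         ▓▓▓▓▓▓▓   ┃   
                   ┃▓▓▓▓    ▓▓▓▓▓▓▓▓▓  ┃   
                   ┃▓▓▓▓     ▓▓░▓▓▓▓   ┃   
                   ┃▓▓▓▓     ▓░░▓▓▓▓   ┃   
                   ┃▓▓▓▓      ░░░▓▓    ┃   
                   ┃         ░░░░      ┃   
                   ┃         ░░░░░     ┃   
                   ┃        ░░░░░░░    ┃   
                   ┃                   ┃   
                   ┃                   ┃   
                   ┃                   ┃   
                   ┗━━━━━━━━━━━━━━━━━━━┛   


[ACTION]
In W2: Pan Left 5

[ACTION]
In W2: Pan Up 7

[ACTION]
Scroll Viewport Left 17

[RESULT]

     ┃    [+] config/                  ┃┃  
     ┃    [+] assets/                  ┃┃  
     ┃                                 ┃┃  
     ┃                                 ┃┃  
     ┃                                 ┃┃  
     ┃                                 ┃┛  
     ┗━━━━━━━━━━━━━━━━━━━━┏━━━━━━━━━━━━━━━━
                          ┃ ImageViewer    
                          ┠────────────────
                          ┃            ▓   
                          ┃          ▓▓▓▓▓ 
                          ┃         ▓▓▓▓▓▓▓
                          ┃         ▓▓▓▓▓▓▓
                          ┃▓▓▓▓    ▓▓▓▓▓▓▓▓
                          ┃▓▓▓▓     ▓▓░▓▓▓▓
                          ┃▓▓▓▓     ▓░░▓▓▓▓
                          ┃▓▓▓▓      ░░░▓▓ 
                          ┃         ░░░░   
                          ┃         ░░░░░  
                          ┃        ░░░░░░░ 
                          ┃                
                          ┃                
                          ┃                
                          ┗━━━━━━━━━━━━━━━━


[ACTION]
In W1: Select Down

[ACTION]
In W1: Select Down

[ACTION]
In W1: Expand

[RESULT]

     ┃  > [-] config/                  ┃┃  
     ┃      logger.json                ┃┃  
     ┃      server.json                ┃┃  
     ┃      [+] core/                  ┃┃  
     ┃      utils.toml                 ┃┃  
     ┃      [+] scripts/               ┃┛  
     ┗━━━━━━━━━━━━━━━━━━━━┏━━━━━━━━━━━━━━━━
                          ┃ ImageViewer    
                          ┠────────────────
                          ┃            ▓   
                          ┃          ▓▓▓▓▓ 
                          ┃         ▓▓▓▓▓▓▓
                          ┃         ▓▓▓▓▓▓▓
                          ┃▓▓▓▓    ▓▓▓▓▓▓▓▓
                          ┃▓▓▓▓     ▓▓░▓▓▓▓
                          ┃▓▓▓▓     ▓░░▓▓▓▓
                          ┃▓▓▓▓      ░░░▓▓ 
                          ┃         ░░░░   
                          ┃         ░░░░░  
                          ┃        ░░░░░░░ 
                          ┃                
                          ┃                
                          ┃                
                          ┗━━━━━━━━━━━━━━━━


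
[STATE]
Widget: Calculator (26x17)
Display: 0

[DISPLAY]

                         0
┌───┬───┬───┬───┐         
│ 7 │ 8 │ 9 │ ÷ │         
├───┼───┼───┼───┤         
│ 4 │ 5 │ 6 │ × │         
├───┼───┼───┼───┤         
│ 1 │ 2 │ 3 │ - │         
├───┼───┼───┼───┤         
│ 0 │ . │ = │ + │         
├───┼───┼───┼───┤         
│ C │ MC│ MR│ M+│         
└───┴───┴───┴───┘         
                          
                          
                          
                          
                          


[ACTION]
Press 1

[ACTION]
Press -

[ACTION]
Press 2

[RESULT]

                         2
┌───┬───┬───┬───┐         
│ 7 │ 8 │ 9 │ ÷ │         
├───┼───┼───┼───┤         
│ 4 │ 5 │ 6 │ × │         
├───┼───┼───┼───┤         
│ 1 │ 2 │ 3 │ - │         
├───┼───┼───┼───┤         
│ 0 │ . │ = │ + │         
├───┼───┼───┼───┤         
│ C │ MC│ MR│ M+│         
└───┴───┴───┴───┘         
                          
                          
                          
                          
                          


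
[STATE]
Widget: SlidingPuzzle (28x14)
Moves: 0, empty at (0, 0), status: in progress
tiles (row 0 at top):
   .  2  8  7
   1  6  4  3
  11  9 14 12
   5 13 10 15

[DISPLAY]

┌────┬────┬────┬────┐       
│    │  2 │  8 │  7 │       
├────┼────┼────┼────┤       
│  1 │  6 │  4 │  3 │       
├────┼────┼────┼────┤       
│ 11 │  9 │ 14 │ 12 │       
├────┼────┼────┼────┤       
│  5 │ 13 │ 10 │ 15 │       
└────┴────┴────┴────┘       
Moves: 0                    
                            
                            
                            
                            


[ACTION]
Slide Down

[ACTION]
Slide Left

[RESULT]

┌────┬────┬────┬────┐       
│  2 │    │  8 │  7 │       
├────┼────┼────┼────┤       
│  1 │  6 │  4 │  3 │       
├────┼────┼────┼────┤       
│ 11 │  9 │ 14 │ 12 │       
├────┼────┼────┼────┤       
│  5 │ 13 │ 10 │ 15 │       
└────┴────┴────┴────┘       
Moves: 1                    
                            
                            
                            
                            


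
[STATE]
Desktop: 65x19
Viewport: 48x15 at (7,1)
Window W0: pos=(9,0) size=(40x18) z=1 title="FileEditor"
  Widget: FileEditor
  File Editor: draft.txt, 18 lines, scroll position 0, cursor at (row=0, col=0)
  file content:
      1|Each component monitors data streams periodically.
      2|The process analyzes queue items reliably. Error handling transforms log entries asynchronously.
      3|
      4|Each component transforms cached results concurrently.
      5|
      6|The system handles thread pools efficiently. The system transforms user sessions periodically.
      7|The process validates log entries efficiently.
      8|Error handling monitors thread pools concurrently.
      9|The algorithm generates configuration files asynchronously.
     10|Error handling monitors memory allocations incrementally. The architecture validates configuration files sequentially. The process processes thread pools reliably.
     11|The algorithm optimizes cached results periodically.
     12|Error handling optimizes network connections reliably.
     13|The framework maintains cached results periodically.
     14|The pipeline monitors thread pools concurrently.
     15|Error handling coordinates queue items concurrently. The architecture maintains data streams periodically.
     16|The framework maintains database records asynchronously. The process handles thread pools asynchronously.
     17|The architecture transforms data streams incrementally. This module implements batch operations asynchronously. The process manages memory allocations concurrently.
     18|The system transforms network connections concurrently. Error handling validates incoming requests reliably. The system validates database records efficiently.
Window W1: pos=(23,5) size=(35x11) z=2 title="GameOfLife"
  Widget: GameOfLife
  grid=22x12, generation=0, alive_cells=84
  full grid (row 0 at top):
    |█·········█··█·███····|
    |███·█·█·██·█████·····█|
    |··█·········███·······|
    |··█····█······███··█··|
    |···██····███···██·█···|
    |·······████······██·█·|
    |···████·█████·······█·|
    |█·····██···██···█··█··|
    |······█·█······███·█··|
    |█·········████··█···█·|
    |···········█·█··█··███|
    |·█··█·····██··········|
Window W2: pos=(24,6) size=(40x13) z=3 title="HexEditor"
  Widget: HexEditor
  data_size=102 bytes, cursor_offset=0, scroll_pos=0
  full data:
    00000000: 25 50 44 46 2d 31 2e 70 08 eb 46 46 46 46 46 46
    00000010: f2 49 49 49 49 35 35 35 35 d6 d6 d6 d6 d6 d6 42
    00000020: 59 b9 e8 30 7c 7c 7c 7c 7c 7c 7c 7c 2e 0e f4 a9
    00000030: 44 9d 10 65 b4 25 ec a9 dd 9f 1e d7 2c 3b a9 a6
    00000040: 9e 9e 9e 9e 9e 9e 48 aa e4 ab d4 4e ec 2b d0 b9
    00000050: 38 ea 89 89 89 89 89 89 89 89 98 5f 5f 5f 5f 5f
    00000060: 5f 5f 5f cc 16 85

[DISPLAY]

  ┃ FileEditor                           ┃      
  ┠──────────────────────────────────────┨      
  ┃█ach component monitors data streams ▲┃      
  ┃The process analyzes queue items reli█┃      
  ┃             ┏━━━━━━━━━━━━━━━━━━━━━━━━━━━━━━━
  ┃Each componen┃┏━━━━━━━━━━━━━━━━━━━━━━━━━━━━━━
  ┃             ┠┃ HexEditor                    
  ┃The system ha┃┠──────────────────────────────
  ┃The process v┃┃00000000  25 50 44 46 2d 31 2e
  ┃Error handlin┃┃00000010  f2 49 49 49 49 35 35
  ┃The algorithm┃┃00000020  59 b9 e8 30 7c 7c 7c
  ┃Error handlin┃┃00000030  44 9d 10 65 b4 25 ec
  ┃The algorithm┃┃00000040  9e 9e 9e 9e 9e 9e 48
  ┃Error handlin┃┃00000050  38 ea 89 89 89 89 89
  ┃The framework┗┃00000060  5f 5f 5f cc 16 85   


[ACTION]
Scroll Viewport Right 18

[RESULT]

itor                           ┃                
───────────────────────────────┨                
mponent monitors data streams ▲┃                
cess analyzes queue items reli█┃                
      ┏━━━━━━━━━━━━━━━━━━━━━━━━━━━━━━━━━┓       
mponen┃┏━━━━━━━━━━━━━━━━━━━━━━━━━━━━━━━━━━━━━━┓ 
      ┠┃ HexEditor                            ┃ 
tem ha┃┠──────────────────────────────────────┨ 
cess v┃┃00000000  25 50 44 46 2d 31 2e 70  08 ┃ 
andlin┃┃00000010  f2 49 49 49 49 35 35 35  35 ┃ 
orithm┃┃00000020  59 b9 e8 30 7c 7c 7c 7c  7c ┃ 
andlin┃┃00000030  44 9d 10 65 b4 25 ec a9  dd ┃ 
orithm┃┃00000040  9e 9e 9e 9e 9e 9e 48 aa  e4 ┃ 
andlin┃┃00000050  38 ea 89 89 89 89 89 89  89 ┃ 
mework┗┃00000060  5f 5f 5f cc 16 85           ┃ 


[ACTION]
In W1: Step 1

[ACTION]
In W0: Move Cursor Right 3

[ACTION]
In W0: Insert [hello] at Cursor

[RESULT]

itor                           ┃                
───────────────────────────────┨                
o█ component monitors data str▲┃                
cess analyzes queue items reli█┃                
      ┏━━━━━━━━━━━━━━━━━━━━━━━━━━━━━━━━━┓       
mponen┃┏━━━━━━━━━━━━━━━━━━━━━━━━━━━━━━━━━━━━━━┓ 
      ┠┃ HexEditor                            ┃ 
tem ha┃┠──────────────────────────────────────┨ 
cess v┃┃00000000  25 50 44 46 2d 31 2e 70  08 ┃ 
andlin┃┃00000010  f2 49 49 49 49 35 35 35  35 ┃ 
orithm┃┃00000020  59 b9 e8 30 7c 7c 7c 7c  7c ┃ 
andlin┃┃00000030  44 9d 10 65 b4 25 ec a9  dd ┃ 
orithm┃┃00000040  9e 9e 9e 9e 9e 9e 48 aa  e4 ┃ 
andlin┃┃00000050  38 ea 89 89 89 89 89 89  89 ┃ 
mework┗┃00000060  5f 5f 5f cc 16 85           ┃ 


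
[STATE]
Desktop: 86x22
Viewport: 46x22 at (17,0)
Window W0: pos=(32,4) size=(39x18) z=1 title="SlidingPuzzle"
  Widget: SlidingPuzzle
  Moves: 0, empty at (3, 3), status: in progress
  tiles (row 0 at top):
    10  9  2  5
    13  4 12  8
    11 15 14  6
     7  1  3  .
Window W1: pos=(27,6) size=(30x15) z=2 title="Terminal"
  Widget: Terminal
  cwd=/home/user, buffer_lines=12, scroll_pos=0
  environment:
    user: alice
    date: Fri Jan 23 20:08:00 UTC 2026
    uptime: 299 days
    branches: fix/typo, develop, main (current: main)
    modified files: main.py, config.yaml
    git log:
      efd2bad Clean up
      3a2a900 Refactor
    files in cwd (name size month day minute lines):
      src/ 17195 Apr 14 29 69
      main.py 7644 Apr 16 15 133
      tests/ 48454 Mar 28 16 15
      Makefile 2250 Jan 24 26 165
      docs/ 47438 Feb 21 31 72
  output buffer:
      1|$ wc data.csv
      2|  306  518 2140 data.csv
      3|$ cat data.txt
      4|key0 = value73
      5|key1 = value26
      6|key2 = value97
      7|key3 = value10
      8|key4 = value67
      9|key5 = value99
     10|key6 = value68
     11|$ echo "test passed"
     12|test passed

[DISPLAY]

                                              
                                              
                                              
                                              
               ┏━━━━━━━━━━━━━━━━━━━━━━━━━━━━━━
               ┃ SlidingPuzzle                
          ┏━━━━━━━━━━━━━━━━━━━━━━━━━━━━┓──────
          ┃ Terminal                   ┃      
          ┠────────────────────────────┨      
          ┃$ wc data.csv               ┃      
          ┃  306  518 2140 data.csv    ┃      
          ┃$ cat data.txt              ┃      
          ┃key0 = value73              ┃      
          ┃key1 = value26              ┃      
          ┃key2 = value97              ┃      
          ┃key3 = value10              ┃      
          ┃key4 = value67              ┃      
          ┃key5 = value99              ┃      
          ┃key6 = value68              ┃      
          ┃$ echo "test passed"        ┃      
          ┗━━━━━━━━━━━━━━━━━━━━━━━━━━━━┛      
               ┗━━━━━━━━━━━━━━━━━━━━━━━━━━━━━━


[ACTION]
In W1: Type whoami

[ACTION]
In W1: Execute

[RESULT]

                                              
                                              
                                              
                                              
               ┏━━━━━━━━━━━━━━━━━━━━━━━━━━━━━━
               ┃ SlidingPuzzle                
          ┏━━━━━━━━━━━━━━━━━━━━━━━━━━━━┓──────
          ┃ Terminal                   ┃      
          ┠────────────────────────────┨      
          ┃key1 = value26              ┃      
          ┃key2 = value97              ┃      
          ┃key3 = value10              ┃      
          ┃key4 = value67              ┃      
          ┃key5 = value99              ┃      
          ┃key6 = value68              ┃      
          ┃$ echo "test passed"        ┃      
          ┃test passed                 ┃      
          ┃$ whoami                    ┃      
          ┃alice                       ┃      
          ┃$ █                         ┃      
          ┗━━━━━━━━━━━━━━━━━━━━━━━━━━━━┛      
               ┗━━━━━━━━━━━━━━━━━━━━━━━━━━━━━━


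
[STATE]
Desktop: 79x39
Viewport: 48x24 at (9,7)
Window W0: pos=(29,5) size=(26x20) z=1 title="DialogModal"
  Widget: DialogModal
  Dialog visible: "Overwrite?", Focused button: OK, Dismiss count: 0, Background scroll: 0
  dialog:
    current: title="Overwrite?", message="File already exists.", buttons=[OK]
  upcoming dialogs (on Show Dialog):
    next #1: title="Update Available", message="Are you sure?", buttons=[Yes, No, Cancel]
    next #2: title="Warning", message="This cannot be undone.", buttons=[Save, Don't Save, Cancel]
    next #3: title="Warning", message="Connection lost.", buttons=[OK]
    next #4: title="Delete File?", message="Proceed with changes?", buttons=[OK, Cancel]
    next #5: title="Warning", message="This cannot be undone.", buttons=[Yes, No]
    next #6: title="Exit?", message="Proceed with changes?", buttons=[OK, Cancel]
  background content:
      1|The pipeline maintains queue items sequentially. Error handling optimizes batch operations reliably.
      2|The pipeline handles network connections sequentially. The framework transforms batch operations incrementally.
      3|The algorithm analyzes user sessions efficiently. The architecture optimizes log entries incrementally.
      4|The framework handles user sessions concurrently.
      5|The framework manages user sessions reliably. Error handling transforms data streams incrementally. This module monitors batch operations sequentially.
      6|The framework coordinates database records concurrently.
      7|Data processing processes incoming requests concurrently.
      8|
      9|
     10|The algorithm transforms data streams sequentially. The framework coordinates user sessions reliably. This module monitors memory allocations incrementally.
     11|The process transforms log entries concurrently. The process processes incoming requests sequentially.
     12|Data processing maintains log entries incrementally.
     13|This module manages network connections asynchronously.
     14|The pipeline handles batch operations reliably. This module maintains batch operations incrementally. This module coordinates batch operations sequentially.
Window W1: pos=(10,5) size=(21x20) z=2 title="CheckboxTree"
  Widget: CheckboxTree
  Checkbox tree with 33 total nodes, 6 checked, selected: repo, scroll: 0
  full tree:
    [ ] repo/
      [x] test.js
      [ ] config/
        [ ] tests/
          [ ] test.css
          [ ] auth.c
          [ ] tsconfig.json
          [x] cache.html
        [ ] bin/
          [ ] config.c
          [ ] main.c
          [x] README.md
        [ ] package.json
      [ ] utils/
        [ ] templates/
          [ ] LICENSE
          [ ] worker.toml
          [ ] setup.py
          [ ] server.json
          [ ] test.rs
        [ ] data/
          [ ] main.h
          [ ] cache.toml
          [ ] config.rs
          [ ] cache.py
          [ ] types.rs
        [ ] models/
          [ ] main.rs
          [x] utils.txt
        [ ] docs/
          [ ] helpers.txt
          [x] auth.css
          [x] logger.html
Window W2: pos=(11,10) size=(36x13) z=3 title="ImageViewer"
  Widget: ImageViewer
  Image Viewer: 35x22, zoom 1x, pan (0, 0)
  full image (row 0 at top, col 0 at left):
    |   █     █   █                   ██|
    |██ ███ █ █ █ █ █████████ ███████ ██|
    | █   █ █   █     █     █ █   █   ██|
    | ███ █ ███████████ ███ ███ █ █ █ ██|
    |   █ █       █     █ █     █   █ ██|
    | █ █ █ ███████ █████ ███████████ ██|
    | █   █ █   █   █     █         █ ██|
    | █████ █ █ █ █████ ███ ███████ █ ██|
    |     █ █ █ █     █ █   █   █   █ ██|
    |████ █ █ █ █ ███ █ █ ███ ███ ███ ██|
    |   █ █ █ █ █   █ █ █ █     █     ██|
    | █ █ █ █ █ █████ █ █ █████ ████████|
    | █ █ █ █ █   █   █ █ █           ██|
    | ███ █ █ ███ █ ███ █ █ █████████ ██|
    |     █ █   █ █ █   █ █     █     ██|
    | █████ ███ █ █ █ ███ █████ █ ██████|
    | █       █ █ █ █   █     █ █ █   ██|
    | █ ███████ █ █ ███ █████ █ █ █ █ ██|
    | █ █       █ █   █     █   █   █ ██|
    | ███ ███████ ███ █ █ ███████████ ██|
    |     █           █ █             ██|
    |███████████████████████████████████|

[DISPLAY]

 ┠───────────────────┨───────────────────────┨  
 ┃>[-] repo/         ┃he pipeline maintains q┃  
 ┃   [x] test.js     ┃he pipeline handles net┃  
 ┃┏━━━━━━━━━━━━━━━━━━━━━━━━━━━━━━━━━━┓lyzes u┃  
 ┃┃ ImageViewer                      ┃dles us┃  
 ┃┠──────────────────────────────────┨ages us┃  
 ┃┃   █     █   █                   █┃────┐te┃  
 ┃┃██ ███ █ █ █ █ █████████ ███████ █┃    │se┃  
 ┃┃ █   █ █   █     █     █ █   █   █┃xist│  ┃  
 ┃┃ ███ █ ███████████ ███ ███ █ █ █ █┃    │  ┃  
 ┃┃   █ █       █     █ █     █   █ █┃────┘ms┃  
 ┃┃ █ █ █ ███████ █████ ███████████ █┃forms l┃  
 ┃┃ █   █ █   █   █     █         █ █┃aintain┃  
 ┃┃ █████ █ █ █ █████ ███ ███████ █ █┃es netw┃  
 ┃┃     █ █ █ █     █ █   █   █   █ █┃les bat┃  
 ┃┗━━━━━━━━━━━━━━━━━━━━━━━━━━━━━━━━━━┛       ┃  
 ┃       [ ] LICENSE ┃                       ┃  
 ┗━━━━━━━━━━━━━━━━━━━┛━━━━━━━━━━━━━━━━━━━━━━━┛  
                                                
                                                
                                                
                                                
                                                
                                                


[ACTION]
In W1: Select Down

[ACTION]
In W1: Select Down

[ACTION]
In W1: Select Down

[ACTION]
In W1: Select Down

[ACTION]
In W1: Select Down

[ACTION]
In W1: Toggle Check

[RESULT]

 ┠───────────────────┨───────────────────────┨  
 ┃ [-] repo/         ┃he pipeline maintains q┃  
 ┃   [x] test.js     ┃he pipeline handles net┃  
 ┃┏━━━━━━━━━━━━━━━━━━━━━━━━━━━━━━━━━━┓lyzes u┃  
 ┃┃ ImageViewer                      ┃dles us┃  
 ┃┠──────────────────────────────────┨ages us┃  
 ┃┃   █     █   █                   █┃────┐te┃  
 ┃┃██ ███ █ █ █ █ █████████ ███████ █┃    │se┃  
 ┃┃ █   █ █   █     █     █ █   █   █┃xist│  ┃  
 ┃┃ ███ █ ███████████ ███ ███ █ █ █ █┃    │  ┃  
 ┃┃   █ █       █     █ █     █   █ █┃────┘ms┃  
 ┃┃ █ █ █ ███████ █████ ███████████ █┃forms l┃  
 ┃┃ █   █ █   █   █     █         █ █┃aintain┃  
 ┃┃ █████ █ █ █ █████ ███ ███████ █ █┃es netw┃  
 ┃┃     █ █ █ █     █ █   █   █   █ █┃les bat┃  
 ┃┗━━━━━━━━━━━━━━━━━━━━━━━━━━━━━━━━━━┛       ┃  
 ┃       [ ] LICENSE ┃                       ┃  
 ┗━━━━━━━━━━━━━━━━━━━┛━━━━━━━━━━━━━━━━━━━━━━━┛  
                                                
                                                
                                                
                                                
                                                
                                                
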